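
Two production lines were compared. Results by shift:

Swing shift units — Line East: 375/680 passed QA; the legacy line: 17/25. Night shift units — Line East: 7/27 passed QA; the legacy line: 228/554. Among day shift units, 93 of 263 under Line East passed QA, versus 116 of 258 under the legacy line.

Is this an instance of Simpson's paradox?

Swing shift: Line East 375/680 = 55.1%, the legacy line 17/25 = 68.0% → the legacy line
Night shift: Line East 7/27 = 25.9%, the legacy line 228/554 = 41.2% → the legacy line
Day shift: Line East 93/263 = 35.4%, the legacy line 116/258 = 45.0% → the legacy line
Overall: Line East 475/970 = 49.0%, the legacy line 361/837 = 43.1% → Line East
The legacy line wins each shift group but Line East wins overall — the comparison reverses. The legacy line's units skew toward night shift, which has a lower base rate.

Yes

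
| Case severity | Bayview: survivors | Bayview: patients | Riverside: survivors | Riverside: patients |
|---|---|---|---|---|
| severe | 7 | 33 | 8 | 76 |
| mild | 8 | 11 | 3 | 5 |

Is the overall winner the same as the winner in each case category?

Yes

Severe: Bayview 7/33 = 21.2%, Riverside 8/76 = 10.5% → Bayview
Mild: Bayview 8/11 = 72.7%, Riverside 3/5 = 60.0% → Bayview
Overall: Bayview 15/44 = 34.1%, Riverside 11/81 = 13.6% → Bayview
Bayview wins overall and in every case group — no reversal.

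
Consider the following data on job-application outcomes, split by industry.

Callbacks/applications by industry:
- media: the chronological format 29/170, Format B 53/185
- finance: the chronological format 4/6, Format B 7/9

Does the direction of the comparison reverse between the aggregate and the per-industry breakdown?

Media: the chronological format 29/170 = 17.1%, Format B 53/185 = 28.6% → Format B
Finance: the chronological format 4/6 = 66.7%, Format B 7/9 = 77.8% → Format B
Overall: the chronological format 33/176 = 18.8%, Format B 60/194 = 30.9% → Format B
Format B wins overall and in every industry group — no reversal.

No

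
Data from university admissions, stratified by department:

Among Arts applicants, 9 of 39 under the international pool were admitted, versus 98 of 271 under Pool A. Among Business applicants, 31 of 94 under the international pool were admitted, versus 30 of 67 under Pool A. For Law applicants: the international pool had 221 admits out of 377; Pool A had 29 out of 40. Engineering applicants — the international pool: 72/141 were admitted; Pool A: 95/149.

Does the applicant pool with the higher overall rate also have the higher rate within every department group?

No

Arts: the international pool 9/39 = 23.1%, Pool A 98/271 = 36.2% → Pool A
Business: the international pool 31/94 = 33.0%, Pool A 30/67 = 44.8% → Pool A
Law: the international pool 221/377 = 58.6%, Pool A 29/40 = 72.5% → Pool A
Engineering: the international pool 72/141 = 51.1%, Pool A 95/149 = 63.8% → Pool A
Overall: the international pool 333/651 = 51.2%, Pool A 252/527 = 47.8% → the international pool
Pool A wins each department group but the international pool wins overall — the comparison reverses. Pool A's applicants skew toward Arts, which has a lower base rate.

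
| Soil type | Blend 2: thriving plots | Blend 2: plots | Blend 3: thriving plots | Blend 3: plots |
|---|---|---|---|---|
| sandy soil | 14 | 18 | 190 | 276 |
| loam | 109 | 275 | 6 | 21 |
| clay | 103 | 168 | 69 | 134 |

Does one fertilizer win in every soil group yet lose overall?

Sandy soil: Blend 2 14/18 = 77.8%, Blend 3 190/276 = 68.8% → Blend 2
Loam: Blend 2 109/275 = 39.6%, Blend 3 6/21 = 28.6% → Blend 2
Clay: Blend 2 103/168 = 61.3%, Blend 3 69/134 = 51.5% → Blend 2
Overall: Blend 2 226/461 = 49.0%, Blend 3 265/431 = 61.5% → Blend 3
Blend 2 wins each soil group but Blend 3 wins overall — the comparison reverses. Blend 2's plots skew toward loam, which has a lower base rate.

Yes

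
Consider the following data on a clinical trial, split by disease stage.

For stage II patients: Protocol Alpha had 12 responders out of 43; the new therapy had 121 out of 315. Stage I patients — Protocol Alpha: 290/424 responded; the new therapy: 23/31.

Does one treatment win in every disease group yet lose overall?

Yes

Stage II: Protocol Alpha 12/43 = 27.9%, the new therapy 121/315 = 38.4% → the new therapy
Stage I: Protocol Alpha 290/424 = 68.4%, the new therapy 23/31 = 74.2% → the new therapy
Overall: Protocol Alpha 302/467 = 64.7%, the new therapy 144/346 = 41.6% → Protocol Alpha
The new therapy wins each disease group but Protocol Alpha wins overall — the comparison reverses. The new therapy's patients skew toward stage II, which has a lower base rate.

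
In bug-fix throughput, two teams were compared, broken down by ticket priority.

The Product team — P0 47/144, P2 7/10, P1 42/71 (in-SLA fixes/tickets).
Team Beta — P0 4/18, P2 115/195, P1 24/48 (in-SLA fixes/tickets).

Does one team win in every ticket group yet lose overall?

Yes

P0: the Product team 47/144 = 32.6%, Team Beta 4/18 = 22.2% → the Product team
P2: the Product team 7/10 = 70.0%, Team Beta 115/195 = 59.0% → the Product team
P1: the Product team 42/71 = 59.2%, Team Beta 24/48 = 50.0% → the Product team
Overall: the Product team 96/225 = 42.7%, Team Beta 143/261 = 54.8% → Team Beta
The Product team wins each ticket group but Team Beta wins overall — the comparison reverses. The Product team's tickets skew toward P0, which has a lower base rate.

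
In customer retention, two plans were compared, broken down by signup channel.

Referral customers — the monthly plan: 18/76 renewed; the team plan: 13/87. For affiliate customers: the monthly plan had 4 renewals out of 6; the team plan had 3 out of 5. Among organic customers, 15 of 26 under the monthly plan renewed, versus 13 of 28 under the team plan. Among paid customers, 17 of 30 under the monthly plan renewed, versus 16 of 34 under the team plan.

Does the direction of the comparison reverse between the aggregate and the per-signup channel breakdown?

No

Referral: the monthly plan 18/76 = 23.7%, the team plan 13/87 = 14.9% → the monthly plan
Affiliate: the monthly plan 4/6 = 66.7%, the team plan 3/5 = 60.0% → the monthly plan
Organic: the monthly plan 15/26 = 57.7%, the team plan 13/28 = 46.4% → the monthly plan
Paid: the monthly plan 17/30 = 56.7%, the team plan 16/34 = 47.1% → the monthly plan
Overall: the monthly plan 54/138 = 39.1%, the team plan 45/154 = 29.2% → the monthly plan
The monthly plan wins overall and in every signup group — no reversal.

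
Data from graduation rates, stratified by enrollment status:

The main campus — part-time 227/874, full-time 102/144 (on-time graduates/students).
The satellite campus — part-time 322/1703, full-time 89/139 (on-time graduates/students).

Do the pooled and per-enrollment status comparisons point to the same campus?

Yes

Part-time: the main campus 227/874 = 26.0%, the satellite campus 322/1703 = 18.9% → the main campus
Full-time: the main campus 102/144 = 70.8%, the satellite campus 89/139 = 64.0% → the main campus
Overall: the main campus 329/1018 = 32.3%, the satellite campus 411/1842 = 22.3% → the main campus
The main campus wins overall and in every enrollment group — no reversal.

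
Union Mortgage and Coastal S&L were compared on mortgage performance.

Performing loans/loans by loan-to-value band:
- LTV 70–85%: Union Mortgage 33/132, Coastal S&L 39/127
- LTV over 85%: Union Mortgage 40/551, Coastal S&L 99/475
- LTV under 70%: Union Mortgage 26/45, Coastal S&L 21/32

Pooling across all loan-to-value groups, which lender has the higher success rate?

Coastal S&L

LTV 70–85%: Union Mortgage 33/132 = 25.0%, Coastal S&L 39/127 = 30.7% → Coastal S&L
LTV over 85%: Union Mortgage 40/551 = 7.3%, Coastal S&L 99/475 = 20.8% → Coastal S&L
LTV under 70%: Union Mortgage 26/45 = 57.8%, Coastal S&L 21/32 = 65.6% → Coastal S&L
Overall: Union Mortgage 99/728 = 13.6%, Coastal S&L 159/634 = 25.1% → Coastal S&L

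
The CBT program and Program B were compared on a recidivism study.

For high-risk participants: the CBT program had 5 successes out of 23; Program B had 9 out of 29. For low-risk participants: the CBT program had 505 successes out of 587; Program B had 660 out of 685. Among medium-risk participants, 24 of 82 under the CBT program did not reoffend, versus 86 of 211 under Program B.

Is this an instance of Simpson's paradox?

High-risk: the CBT program 5/23 = 21.7%, Program B 9/29 = 31.0% → Program B
Low-risk: the CBT program 505/587 = 86.0%, Program B 660/685 = 96.4% → Program B
Medium-risk: the CBT program 24/82 = 29.3%, Program B 86/211 = 40.8% → Program B
Overall: the CBT program 534/692 = 77.2%, Program B 755/925 = 81.6% → Program B
Program B wins overall and in every risk group — no reversal.

No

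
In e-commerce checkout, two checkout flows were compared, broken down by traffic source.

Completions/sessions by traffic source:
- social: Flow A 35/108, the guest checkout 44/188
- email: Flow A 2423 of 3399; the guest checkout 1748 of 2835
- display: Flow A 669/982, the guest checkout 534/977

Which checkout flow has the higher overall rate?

Social: Flow A 35/108 = 32.4%, the guest checkout 44/188 = 23.4% → Flow A
Email: Flow A 2423/3399 = 71.3%, the guest checkout 1748/2835 = 61.7% → Flow A
Display: Flow A 669/982 = 68.1%, the guest checkout 534/977 = 54.7% → Flow A
Overall: Flow A 3127/4489 = 69.7%, the guest checkout 2326/4000 = 58.1% → Flow A

Flow A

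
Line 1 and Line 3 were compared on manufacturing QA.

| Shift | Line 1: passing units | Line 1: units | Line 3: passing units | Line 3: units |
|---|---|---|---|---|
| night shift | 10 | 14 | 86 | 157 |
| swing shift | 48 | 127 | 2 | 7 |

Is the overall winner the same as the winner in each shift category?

No

Night shift: Line 1 10/14 = 71.4%, Line 3 86/157 = 54.8% → Line 1
Swing shift: Line 1 48/127 = 37.8%, Line 3 2/7 = 28.6% → Line 1
Overall: Line 1 58/141 = 41.1%, Line 3 88/164 = 53.7% → Line 3
Line 1 wins each shift group but Line 3 wins overall — the comparison reverses. Line 1's units skew toward swing shift, which has a lower base rate.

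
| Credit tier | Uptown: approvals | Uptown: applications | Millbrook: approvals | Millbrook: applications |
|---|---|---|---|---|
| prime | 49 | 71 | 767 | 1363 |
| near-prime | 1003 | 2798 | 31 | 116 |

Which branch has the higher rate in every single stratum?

Uptown

Prime: Uptown 49/71 = 69.0%, Millbrook 767/1363 = 56.3% → Uptown
Near-prime: Uptown 1003/2798 = 35.8%, Millbrook 31/116 = 26.7% → Uptown
Uptown has the higher rate in both groups.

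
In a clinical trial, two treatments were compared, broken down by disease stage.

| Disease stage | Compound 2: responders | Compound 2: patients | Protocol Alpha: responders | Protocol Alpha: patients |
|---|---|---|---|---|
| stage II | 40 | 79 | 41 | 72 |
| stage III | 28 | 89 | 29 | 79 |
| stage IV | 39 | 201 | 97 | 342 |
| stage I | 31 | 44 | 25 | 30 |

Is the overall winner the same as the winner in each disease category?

Yes

Stage II: Compound 2 40/79 = 50.6%, Protocol Alpha 41/72 = 56.9% → Protocol Alpha
Stage III: Compound 2 28/89 = 31.5%, Protocol Alpha 29/79 = 36.7% → Protocol Alpha
Stage IV: Compound 2 39/201 = 19.4%, Protocol Alpha 97/342 = 28.4% → Protocol Alpha
Stage I: Compound 2 31/44 = 70.5%, Protocol Alpha 25/30 = 83.3% → Protocol Alpha
Overall: Compound 2 138/413 = 33.4%, Protocol Alpha 192/523 = 36.7% → Protocol Alpha
Protocol Alpha wins overall and in every disease group — no reversal.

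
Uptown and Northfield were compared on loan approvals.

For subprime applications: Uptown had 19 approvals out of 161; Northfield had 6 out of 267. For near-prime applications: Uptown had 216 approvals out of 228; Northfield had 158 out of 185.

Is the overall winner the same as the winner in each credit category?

Yes

Subprime: Uptown 19/161 = 11.8%, Northfield 6/267 = 2.2% → Uptown
Near-prime: Uptown 216/228 = 94.7%, Northfield 158/185 = 85.4% → Uptown
Overall: Uptown 235/389 = 60.4%, Northfield 164/452 = 36.3% → Uptown
Uptown wins overall and in every credit group — no reversal.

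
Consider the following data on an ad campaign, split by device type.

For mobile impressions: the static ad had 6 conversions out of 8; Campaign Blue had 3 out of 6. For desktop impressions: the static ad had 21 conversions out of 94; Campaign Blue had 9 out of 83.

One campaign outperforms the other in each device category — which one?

Mobile: the static ad 6/8 = 75.0%, Campaign Blue 3/6 = 50.0% → the static ad
Desktop: the static ad 21/94 = 22.3%, Campaign Blue 9/83 = 10.8% → the static ad
The static ad has the higher rate in both groups.

the static ad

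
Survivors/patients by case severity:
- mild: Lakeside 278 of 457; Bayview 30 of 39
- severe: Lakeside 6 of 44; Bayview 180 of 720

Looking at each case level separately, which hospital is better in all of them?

Bayview

Mild: Lakeside 278/457 = 60.8%, Bayview 30/39 = 76.9% → Bayview
Severe: Lakeside 6/44 = 13.6%, Bayview 180/720 = 25.0% → Bayview
Bayview has the higher rate in both groups.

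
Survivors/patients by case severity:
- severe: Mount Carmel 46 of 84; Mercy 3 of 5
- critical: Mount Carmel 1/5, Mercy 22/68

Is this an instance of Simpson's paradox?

Yes

Severe: Mount Carmel 46/84 = 54.8%, Mercy 3/5 = 60.0% → Mercy
Critical: Mount Carmel 1/5 = 20.0%, Mercy 22/68 = 32.4% → Mercy
Overall: Mount Carmel 47/89 = 52.8%, Mercy 25/73 = 34.2% → Mount Carmel
Mercy wins each case group but Mount Carmel wins overall — the comparison reverses. Mercy's patients skew toward critical, which has a lower base rate.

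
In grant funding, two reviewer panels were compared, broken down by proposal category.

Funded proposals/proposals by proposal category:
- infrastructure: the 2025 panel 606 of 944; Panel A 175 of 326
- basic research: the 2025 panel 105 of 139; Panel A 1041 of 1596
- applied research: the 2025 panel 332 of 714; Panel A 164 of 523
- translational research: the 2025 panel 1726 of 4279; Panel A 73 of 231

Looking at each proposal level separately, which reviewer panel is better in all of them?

the 2025 panel

Infrastructure: the 2025 panel 606/944 = 64.2%, Panel A 175/326 = 53.7% → the 2025 panel
Basic research: the 2025 panel 105/139 = 75.5%, Panel A 1041/1596 = 65.2% → the 2025 panel
Applied research: the 2025 panel 332/714 = 46.5%, Panel A 164/523 = 31.4% → the 2025 panel
Translational research: the 2025 panel 1726/4279 = 40.3%, Panel A 73/231 = 31.6% → the 2025 panel
The 2025 panel has the higher rate in all 4 groups.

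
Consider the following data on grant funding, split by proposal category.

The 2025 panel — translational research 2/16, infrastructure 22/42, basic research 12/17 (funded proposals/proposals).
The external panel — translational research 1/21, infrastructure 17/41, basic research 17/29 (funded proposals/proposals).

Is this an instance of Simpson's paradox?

No

Translational research: the 2025 panel 2/16 = 12.5%, the external panel 1/21 = 4.8% → the 2025 panel
Infrastructure: the 2025 panel 22/42 = 52.4%, the external panel 17/41 = 41.5% → the 2025 panel
Basic research: the 2025 panel 12/17 = 70.6%, the external panel 17/29 = 58.6% → the 2025 panel
Overall: the 2025 panel 36/75 = 48.0%, the external panel 35/91 = 38.5% → the 2025 panel
The 2025 panel wins overall and in every proposal group — no reversal.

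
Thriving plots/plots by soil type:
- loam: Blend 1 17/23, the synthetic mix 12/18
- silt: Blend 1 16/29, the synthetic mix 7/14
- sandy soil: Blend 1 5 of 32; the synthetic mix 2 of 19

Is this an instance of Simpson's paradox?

No

Loam: Blend 1 17/23 = 73.9%, the synthetic mix 12/18 = 66.7% → Blend 1
Silt: Blend 1 16/29 = 55.2%, the synthetic mix 7/14 = 50.0% → Blend 1
Sandy soil: Blend 1 5/32 = 15.6%, the synthetic mix 2/19 = 10.5% → Blend 1
Overall: Blend 1 38/84 = 45.2%, the synthetic mix 21/51 = 41.2% → Blend 1
Blend 1 wins overall and in every soil group — no reversal.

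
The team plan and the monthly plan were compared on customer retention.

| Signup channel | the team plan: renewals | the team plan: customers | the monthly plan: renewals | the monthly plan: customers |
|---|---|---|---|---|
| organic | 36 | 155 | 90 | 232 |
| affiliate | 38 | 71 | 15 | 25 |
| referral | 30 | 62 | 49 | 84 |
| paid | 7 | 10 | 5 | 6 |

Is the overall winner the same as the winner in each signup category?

Organic: the team plan 36/155 = 23.2%, the monthly plan 90/232 = 38.8% → the monthly plan
Affiliate: the team plan 38/71 = 53.5%, the monthly plan 15/25 = 60.0% → the monthly plan
Referral: the team plan 30/62 = 48.4%, the monthly plan 49/84 = 58.3% → the monthly plan
Paid: the team plan 7/10 = 70.0%, the monthly plan 5/6 = 83.3% → the monthly plan
Overall: the team plan 111/298 = 37.2%, the monthly plan 159/347 = 45.8% → the monthly plan
The monthly plan wins overall and in every signup group — no reversal.

Yes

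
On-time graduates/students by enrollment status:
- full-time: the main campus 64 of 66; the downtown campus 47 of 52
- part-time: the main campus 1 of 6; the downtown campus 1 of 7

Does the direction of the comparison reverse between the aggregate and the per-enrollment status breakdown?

Full-time: the main campus 64/66 = 97.0%, the downtown campus 47/52 = 90.4% → the main campus
Part-time: the main campus 1/6 = 16.7%, the downtown campus 1/7 = 14.3% → the main campus
Overall: the main campus 65/72 = 90.3%, the downtown campus 48/59 = 81.4% → the main campus
The main campus wins overall and in every enrollment group — no reversal.

No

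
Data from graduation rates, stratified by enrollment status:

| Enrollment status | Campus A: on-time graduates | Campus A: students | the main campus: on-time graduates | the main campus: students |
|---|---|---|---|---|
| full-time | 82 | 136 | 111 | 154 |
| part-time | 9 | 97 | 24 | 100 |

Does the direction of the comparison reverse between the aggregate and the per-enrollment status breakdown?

No

Full-time: Campus A 82/136 = 60.3%, the main campus 111/154 = 72.1% → the main campus
Part-time: Campus A 9/97 = 9.3%, the main campus 24/100 = 24.0% → the main campus
Overall: Campus A 91/233 = 39.1%, the main campus 135/254 = 53.1% → the main campus
The main campus wins overall and in every enrollment group — no reversal.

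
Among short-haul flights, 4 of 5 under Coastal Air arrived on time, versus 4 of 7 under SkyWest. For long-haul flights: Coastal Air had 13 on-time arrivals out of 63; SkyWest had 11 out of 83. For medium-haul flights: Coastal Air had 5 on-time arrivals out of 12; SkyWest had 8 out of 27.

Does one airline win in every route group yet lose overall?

No

Short-haul: Coastal Air 4/5 = 80.0%, SkyWest 4/7 = 57.1% → Coastal Air
Long-haul: Coastal Air 13/63 = 20.6%, SkyWest 11/83 = 13.3% → Coastal Air
Medium-haul: Coastal Air 5/12 = 41.7%, SkyWest 8/27 = 29.6% → Coastal Air
Overall: Coastal Air 22/80 = 27.5%, SkyWest 23/117 = 19.7% → Coastal Air
Coastal Air wins overall and in every route group — no reversal.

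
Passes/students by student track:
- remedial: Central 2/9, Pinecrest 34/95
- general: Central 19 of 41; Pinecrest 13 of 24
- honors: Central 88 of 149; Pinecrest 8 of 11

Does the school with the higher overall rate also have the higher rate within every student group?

No

Remedial: Central 2/9 = 22.2%, Pinecrest 34/95 = 35.8% → Pinecrest
General: Central 19/41 = 46.3%, Pinecrest 13/24 = 54.2% → Pinecrest
Honors: Central 88/149 = 59.1%, Pinecrest 8/11 = 72.7% → Pinecrest
Overall: Central 109/199 = 54.8%, Pinecrest 55/130 = 42.3% → Central
Pinecrest wins each student group but Central wins overall — the comparison reverses. Pinecrest's students skew toward remedial, which has a lower base rate.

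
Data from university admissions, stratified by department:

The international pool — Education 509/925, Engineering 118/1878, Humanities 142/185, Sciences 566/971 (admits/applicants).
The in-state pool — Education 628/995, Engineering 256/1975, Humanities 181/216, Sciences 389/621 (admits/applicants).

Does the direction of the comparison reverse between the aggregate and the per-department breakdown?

No

Education: the international pool 509/925 = 55.0%, the in-state pool 628/995 = 63.1% → the in-state pool
Engineering: the international pool 118/1878 = 6.3%, the in-state pool 256/1975 = 13.0% → the in-state pool
Humanities: the international pool 142/185 = 76.8%, the in-state pool 181/216 = 83.8% → the in-state pool
Sciences: the international pool 566/971 = 58.3%, the in-state pool 389/621 = 62.6% → the in-state pool
Overall: the international pool 1335/3959 = 33.7%, the in-state pool 1454/3807 = 38.2% → the in-state pool
The in-state pool wins overall and in every department group — no reversal.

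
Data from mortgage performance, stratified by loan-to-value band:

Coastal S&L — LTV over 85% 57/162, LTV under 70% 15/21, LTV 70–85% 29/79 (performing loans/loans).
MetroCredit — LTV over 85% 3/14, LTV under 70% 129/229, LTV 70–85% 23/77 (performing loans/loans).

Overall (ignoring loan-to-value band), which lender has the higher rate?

MetroCredit

LTV over 85%: Coastal S&L 57/162 = 35.2%, MetroCredit 3/14 = 21.4% → Coastal S&L
LTV under 70%: Coastal S&L 15/21 = 71.4%, MetroCredit 129/229 = 56.3% → Coastal S&L
LTV 70–85%: Coastal S&L 29/79 = 36.7%, MetroCredit 23/77 = 29.9% → Coastal S&L
Overall: Coastal S&L 101/262 = 38.5%, MetroCredit 155/320 = 48.4% → MetroCredit
(Coastal S&L wins every loan-to-value group but MetroCredit wins overall — Coastal S&L's loans skew toward the low-rate LTV over 85% group.)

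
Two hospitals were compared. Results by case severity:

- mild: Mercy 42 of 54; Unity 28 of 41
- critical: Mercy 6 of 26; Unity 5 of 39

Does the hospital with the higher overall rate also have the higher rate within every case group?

Mild: Mercy 42/54 = 77.8%, Unity 28/41 = 68.3% → Mercy
Critical: Mercy 6/26 = 23.1%, Unity 5/39 = 12.8% → Mercy
Overall: Mercy 48/80 = 60.0%, Unity 33/80 = 41.2% → Mercy
Mercy wins overall and in every case group — no reversal.

Yes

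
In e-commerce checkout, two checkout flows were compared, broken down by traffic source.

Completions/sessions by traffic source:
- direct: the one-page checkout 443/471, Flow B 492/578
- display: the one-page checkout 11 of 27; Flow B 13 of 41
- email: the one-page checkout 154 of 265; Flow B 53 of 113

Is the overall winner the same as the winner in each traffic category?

Yes

Direct: the one-page checkout 443/471 = 94.1%, Flow B 492/578 = 85.1% → the one-page checkout
Display: the one-page checkout 11/27 = 40.7%, Flow B 13/41 = 31.7% → the one-page checkout
Email: the one-page checkout 154/265 = 58.1%, Flow B 53/113 = 46.9% → the one-page checkout
Overall: the one-page checkout 608/763 = 79.7%, Flow B 558/732 = 76.2% → the one-page checkout
The one-page checkout wins overall and in every traffic group — no reversal.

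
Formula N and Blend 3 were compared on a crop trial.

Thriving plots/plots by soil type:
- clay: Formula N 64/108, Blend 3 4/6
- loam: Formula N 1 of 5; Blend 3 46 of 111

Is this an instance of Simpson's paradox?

Yes

Clay: Formula N 64/108 = 59.3%, Blend 3 4/6 = 66.7% → Blend 3
Loam: Formula N 1/5 = 20.0%, Blend 3 46/111 = 41.4% → Blend 3
Overall: Formula N 65/113 = 57.5%, Blend 3 50/117 = 42.7% → Formula N
Blend 3 wins each soil group but Formula N wins overall — the comparison reverses. Blend 3's plots skew toward loam, which has a lower base rate.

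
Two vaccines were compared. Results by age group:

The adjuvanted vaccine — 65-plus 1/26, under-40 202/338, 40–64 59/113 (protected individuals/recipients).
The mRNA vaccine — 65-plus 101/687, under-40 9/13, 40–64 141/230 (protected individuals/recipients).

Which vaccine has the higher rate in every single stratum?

65-plus: the adjuvanted vaccine 1/26 = 3.8%, the mRNA vaccine 101/687 = 14.7% → the mRNA vaccine
Under-40: the adjuvanted vaccine 202/338 = 59.8%, the mRNA vaccine 9/13 = 69.2% → the mRNA vaccine
40–64: the adjuvanted vaccine 59/113 = 52.2%, the mRNA vaccine 141/230 = 61.3% → the mRNA vaccine
The mRNA vaccine has the higher rate in all 3 groups.

the mRNA vaccine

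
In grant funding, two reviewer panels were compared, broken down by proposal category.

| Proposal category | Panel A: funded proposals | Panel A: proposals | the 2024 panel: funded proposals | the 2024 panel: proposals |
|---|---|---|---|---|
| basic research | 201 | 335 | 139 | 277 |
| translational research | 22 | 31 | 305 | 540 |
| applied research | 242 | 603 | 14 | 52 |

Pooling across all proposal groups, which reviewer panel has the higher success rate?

Basic research: Panel A 201/335 = 60.0%, the 2024 panel 139/277 = 50.2% → Panel A
Translational research: Panel A 22/31 = 71.0%, the 2024 panel 305/540 = 56.5% → Panel A
Applied research: Panel A 242/603 = 40.1%, the 2024 panel 14/52 = 26.9% → Panel A
Overall: Panel A 465/969 = 48.0%, the 2024 panel 458/869 = 52.7% → the 2024 panel
(Panel A wins every proposal group but the 2024 panel wins overall — Panel A's proposals skew toward the low-rate applied research group.)

the 2024 panel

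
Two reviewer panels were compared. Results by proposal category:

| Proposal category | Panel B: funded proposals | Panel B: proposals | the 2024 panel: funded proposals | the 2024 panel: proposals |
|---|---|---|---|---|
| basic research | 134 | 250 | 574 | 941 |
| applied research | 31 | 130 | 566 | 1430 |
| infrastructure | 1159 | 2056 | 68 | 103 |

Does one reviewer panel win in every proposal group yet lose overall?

Yes

Basic research: Panel B 134/250 = 53.6%, the 2024 panel 574/941 = 61.0% → the 2024 panel
Applied research: Panel B 31/130 = 23.8%, the 2024 panel 566/1430 = 39.6% → the 2024 panel
Infrastructure: Panel B 1159/2056 = 56.4%, the 2024 panel 68/103 = 66.0% → the 2024 panel
Overall: Panel B 1324/2436 = 54.4%, the 2024 panel 1208/2474 = 48.8% → Panel B
The 2024 panel wins each proposal group but Panel B wins overall — the comparison reverses. The 2024 panel's proposals skew toward applied research, which has a lower base rate.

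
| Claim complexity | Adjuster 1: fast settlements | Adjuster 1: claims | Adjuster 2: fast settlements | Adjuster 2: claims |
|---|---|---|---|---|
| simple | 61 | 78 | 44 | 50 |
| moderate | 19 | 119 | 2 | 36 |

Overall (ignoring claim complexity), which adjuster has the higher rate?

Adjuster 2

Simple: Adjuster 1 61/78 = 78.2%, Adjuster 2 44/50 = 88.0% → Adjuster 2
Moderate: Adjuster 1 19/119 = 16.0%, Adjuster 2 2/36 = 5.6% → Adjuster 1
Overall: Adjuster 1 80/197 = 40.6%, Adjuster 2 46/86 = 53.5% → Adjuster 2
(Neither sweeps every claim group, but Adjuster 2 has the higher pooled rate.)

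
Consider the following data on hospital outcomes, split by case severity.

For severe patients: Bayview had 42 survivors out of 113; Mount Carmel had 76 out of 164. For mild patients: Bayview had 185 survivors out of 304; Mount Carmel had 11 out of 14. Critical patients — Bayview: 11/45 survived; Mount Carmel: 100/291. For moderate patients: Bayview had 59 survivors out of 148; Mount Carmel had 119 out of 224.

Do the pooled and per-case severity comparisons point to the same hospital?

Severe: Bayview 42/113 = 37.2%, Mount Carmel 76/164 = 46.3% → Mount Carmel
Mild: Bayview 185/304 = 60.9%, Mount Carmel 11/14 = 78.6% → Mount Carmel
Critical: Bayview 11/45 = 24.4%, Mount Carmel 100/291 = 34.4% → Mount Carmel
Moderate: Bayview 59/148 = 39.9%, Mount Carmel 119/224 = 53.1% → Mount Carmel
Overall: Bayview 297/610 = 48.7%, Mount Carmel 306/693 = 44.2% → Bayview
Mount Carmel wins each case group but Bayview wins overall — the comparison reverses. Mount Carmel's patients skew toward critical, which has a lower base rate.

No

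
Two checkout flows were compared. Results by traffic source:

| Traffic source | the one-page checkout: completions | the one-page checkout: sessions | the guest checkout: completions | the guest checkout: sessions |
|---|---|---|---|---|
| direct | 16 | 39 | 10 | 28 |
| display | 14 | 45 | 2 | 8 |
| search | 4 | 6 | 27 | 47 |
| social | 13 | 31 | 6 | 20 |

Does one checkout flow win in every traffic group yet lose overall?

Yes

Direct: the one-page checkout 16/39 = 41.0%, the guest checkout 10/28 = 35.7% → the one-page checkout
Display: the one-page checkout 14/45 = 31.1%, the guest checkout 2/8 = 25.0% → the one-page checkout
Search: the one-page checkout 4/6 = 66.7%, the guest checkout 27/47 = 57.4% → the one-page checkout
Social: the one-page checkout 13/31 = 41.9%, the guest checkout 6/20 = 30.0% → the one-page checkout
Overall: the one-page checkout 47/121 = 38.8%, the guest checkout 45/103 = 43.7% → the guest checkout
The one-page checkout wins each traffic group but the guest checkout wins overall — the comparison reverses. The one-page checkout's sessions skew toward display, which has a lower base rate.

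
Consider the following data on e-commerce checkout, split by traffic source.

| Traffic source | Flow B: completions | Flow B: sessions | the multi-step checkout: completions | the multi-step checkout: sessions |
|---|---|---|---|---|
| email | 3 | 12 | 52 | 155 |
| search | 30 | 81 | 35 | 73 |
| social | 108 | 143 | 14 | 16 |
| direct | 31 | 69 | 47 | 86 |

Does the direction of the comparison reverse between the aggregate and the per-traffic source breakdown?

Email: Flow B 3/12 = 25.0%, the multi-step checkout 52/155 = 33.5% → the multi-step checkout
Search: Flow B 30/81 = 37.0%, the multi-step checkout 35/73 = 47.9% → the multi-step checkout
Social: Flow B 108/143 = 75.5%, the multi-step checkout 14/16 = 87.5% → the multi-step checkout
Direct: Flow B 31/69 = 44.9%, the multi-step checkout 47/86 = 54.7% → the multi-step checkout
Overall: Flow B 172/305 = 56.4%, the multi-step checkout 148/330 = 44.8% → Flow B
The multi-step checkout wins each traffic group but Flow B wins overall — the comparison reverses. The multi-step checkout's sessions skew toward email, which has a lower base rate.

Yes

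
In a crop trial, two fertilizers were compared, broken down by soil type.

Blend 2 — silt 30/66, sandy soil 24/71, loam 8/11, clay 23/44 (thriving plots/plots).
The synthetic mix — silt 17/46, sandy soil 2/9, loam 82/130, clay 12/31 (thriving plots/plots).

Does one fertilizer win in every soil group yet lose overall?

Yes

Silt: Blend 2 30/66 = 45.5%, the synthetic mix 17/46 = 37.0% → Blend 2
Sandy soil: Blend 2 24/71 = 33.8%, the synthetic mix 2/9 = 22.2% → Blend 2
Loam: Blend 2 8/11 = 72.7%, the synthetic mix 82/130 = 63.1% → Blend 2
Clay: Blend 2 23/44 = 52.3%, the synthetic mix 12/31 = 38.7% → Blend 2
Overall: Blend 2 85/192 = 44.3%, the synthetic mix 113/216 = 52.3% → the synthetic mix
Blend 2 wins each soil group but the synthetic mix wins overall — the comparison reverses. Blend 2's plots skew toward sandy soil, which has a lower base rate.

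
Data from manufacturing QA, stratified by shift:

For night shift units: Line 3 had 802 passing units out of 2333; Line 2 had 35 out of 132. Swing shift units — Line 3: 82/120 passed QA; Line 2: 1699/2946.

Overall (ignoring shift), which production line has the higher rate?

Line 2

Night shift: Line 3 802/2333 = 34.4%, Line 2 35/132 = 26.5% → Line 3
Swing shift: Line 3 82/120 = 68.3%, Line 2 1699/2946 = 57.7% → Line 3
Overall: Line 3 884/2453 = 36.0%, Line 2 1734/3078 = 56.3% → Line 2
(Line 3 wins every shift group but Line 2 wins overall — Line 3's units skew toward the low-rate night shift group.)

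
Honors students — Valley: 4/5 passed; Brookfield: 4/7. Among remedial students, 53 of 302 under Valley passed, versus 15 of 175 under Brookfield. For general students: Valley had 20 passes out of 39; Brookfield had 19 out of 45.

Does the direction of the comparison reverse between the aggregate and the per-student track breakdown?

Honors: Valley 4/5 = 80.0%, Brookfield 4/7 = 57.1% → Valley
Remedial: Valley 53/302 = 17.5%, Brookfield 15/175 = 8.6% → Valley
General: Valley 20/39 = 51.3%, Brookfield 19/45 = 42.2% → Valley
Overall: Valley 77/346 = 22.3%, Brookfield 38/227 = 16.7% → Valley
Valley wins overall and in every student group — no reversal.

No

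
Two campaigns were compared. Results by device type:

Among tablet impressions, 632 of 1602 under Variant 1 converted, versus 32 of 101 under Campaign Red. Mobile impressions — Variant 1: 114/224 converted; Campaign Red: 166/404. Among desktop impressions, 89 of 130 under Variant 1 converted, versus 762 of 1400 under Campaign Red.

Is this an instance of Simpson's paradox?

Yes

Tablet: Variant 1 632/1602 = 39.5%, Campaign Red 32/101 = 31.7% → Variant 1
Mobile: Variant 1 114/224 = 50.9%, Campaign Red 166/404 = 41.1% → Variant 1
Desktop: Variant 1 89/130 = 68.5%, Campaign Red 762/1400 = 54.4% → Variant 1
Overall: Variant 1 835/1956 = 42.7%, Campaign Red 960/1905 = 50.4% → Campaign Red
Variant 1 wins each device group but Campaign Red wins overall — the comparison reverses. Variant 1's impressions skew toward tablet, which has a lower base rate.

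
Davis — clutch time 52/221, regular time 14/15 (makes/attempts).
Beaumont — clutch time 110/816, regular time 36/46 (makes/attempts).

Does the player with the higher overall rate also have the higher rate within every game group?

Clutch time: Davis 52/221 = 23.5%, Beaumont 110/816 = 13.5% → Davis
Regular time: Davis 14/15 = 93.3%, Beaumont 36/46 = 78.3% → Davis
Overall: Davis 66/236 = 28.0%, Beaumont 146/862 = 16.9% → Davis
Davis wins overall and in every game group — no reversal.

Yes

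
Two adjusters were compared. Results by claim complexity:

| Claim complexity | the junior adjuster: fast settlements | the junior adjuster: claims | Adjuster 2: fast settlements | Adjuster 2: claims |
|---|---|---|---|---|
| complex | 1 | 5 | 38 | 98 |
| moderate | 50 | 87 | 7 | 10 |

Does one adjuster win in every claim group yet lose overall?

Yes

Complex: the junior adjuster 1/5 = 20.0%, Adjuster 2 38/98 = 38.8% → Adjuster 2
Moderate: the junior adjuster 50/87 = 57.5%, Adjuster 2 7/10 = 70.0% → Adjuster 2
Overall: the junior adjuster 51/92 = 55.4%, Adjuster 2 45/108 = 41.7% → the junior adjuster
Adjuster 2 wins each claim group but the junior adjuster wins overall — the comparison reverses. Adjuster 2's claims skew toward complex, which has a lower base rate.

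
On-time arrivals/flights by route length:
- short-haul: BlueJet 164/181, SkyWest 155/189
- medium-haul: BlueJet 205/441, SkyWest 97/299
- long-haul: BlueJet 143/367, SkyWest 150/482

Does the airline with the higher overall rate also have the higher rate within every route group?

Yes

Short-haul: BlueJet 164/181 = 90.6%, SkyWest 155/189 = 82.0% → BlueJet
Medium-haul: BlueJet 205/441 = 46.5%, SkyWest 97/299 = 32.4% → BlueJet
Long-haul: BlueJet 143/367 = 39.0%, SkyWest 150/482 = 31.1% → BlueJet
Overall: BlueJet 512/989 = 51.8%, SkyWest 402/970 = 41.4% → BlueJet
BlueJet wins overall and in every route group — no reversal.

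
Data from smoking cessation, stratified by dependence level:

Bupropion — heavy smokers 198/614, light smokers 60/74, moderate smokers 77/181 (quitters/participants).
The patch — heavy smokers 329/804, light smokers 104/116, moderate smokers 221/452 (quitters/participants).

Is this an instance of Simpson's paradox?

Heavy smokers: bupropion 198/614 = 32.2%, the patch 329/804 = 40.9% → the patch
Light smokers: bupropion 60/74 = 81.1%, the patch 104/116 = 89.7% → the patch
Moderate smokers: bupropion 77/181 = 42.5%, the patch 221/452 = 48.9% → the patch
Overall: bupropion 335/869 = 38.6%, the patch 654/1372 = 47.7% → the patch
The patch wins overall and in every dependence group — no reversal.

No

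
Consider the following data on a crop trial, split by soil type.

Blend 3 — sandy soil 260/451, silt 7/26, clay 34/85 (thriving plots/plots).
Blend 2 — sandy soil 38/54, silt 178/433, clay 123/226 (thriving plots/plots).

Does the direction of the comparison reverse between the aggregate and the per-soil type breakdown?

Sandy soil: Blend 3 260/451 = 57.6%, Blend 2 38/54 = 70.4% → Blend 2
Silt: Blend 3 7/26 = 26.9%, Blend 2 178/433 = 41.1% → Blend 2
Clay: Blend 3 34/85 = 40.0%, Blend 2 123/226 = 54.4% → Blend 2
Overall: Blend 3 301/562 = 53.6%, Blend 2 339/713 = 47.5% → Blend 3
Blend 2 wins each soil group but Blend 3 wins overall — the comparison reverses. Blend 2's plots skew toward silt, which has a lower base rate.

Yes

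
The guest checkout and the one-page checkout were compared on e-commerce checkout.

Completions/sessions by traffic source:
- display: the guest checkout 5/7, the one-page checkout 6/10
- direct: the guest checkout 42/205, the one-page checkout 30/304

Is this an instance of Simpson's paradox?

Display: the guest checkout 5/7 = 71.4%, the one-page checkout 6/10 = 60.0% → the guest checkout
Direct: the guest checkout 42/205 = 20.5%, the one-page checkout 30/304 = 9.9% → the guest checkout
Overall: the guest checkout 47/212 = 22.2%, the one-page checkout 36/314 = 11.5% → the guest checkout
The guest checkout wins overall and in every traffic group — no reversal.

No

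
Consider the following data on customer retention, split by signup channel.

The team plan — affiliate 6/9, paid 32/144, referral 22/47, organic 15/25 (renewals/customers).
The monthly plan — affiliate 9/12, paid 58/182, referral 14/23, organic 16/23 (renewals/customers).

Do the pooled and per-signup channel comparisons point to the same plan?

Yes

Affiliate: the team plan 6/9 = 66.7%, the monthly plan 9/12 = 75.0% → the monthly plan
Paid: the team plan 32/144 = 22.2%, the monthly plan 58/182 = 31.9% → the monthly plan
Referral: the team plan 22/47 = 46.8%, the monthly plan 14/23 = 60.9% → the monthly plan
Organic: the team plan 15/25 = 60.0%, the monthly plan 16/23 = 69.6% → the monthly plan
Overall: the team plan 75/225 = 33.3%, the monthly plan 97/240 = 40.4% → the monthly plan
The monthly plan wins overall and in every signup group — no reversal.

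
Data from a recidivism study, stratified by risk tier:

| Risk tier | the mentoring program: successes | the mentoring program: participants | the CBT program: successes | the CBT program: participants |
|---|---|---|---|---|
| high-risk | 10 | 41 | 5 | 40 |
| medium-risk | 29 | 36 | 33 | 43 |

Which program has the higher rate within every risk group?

High-risk: the mentoring program 10/41 = 24.4%, the CBT program 5/40 = 12.5% → the mentoring program
Medium-risk: the mentoring program 29/36 = 80.6%, the CBT program 33/43 = 76.7% → the mentoring program
The mentoring program has the higher rate in both groups.

the mentoring program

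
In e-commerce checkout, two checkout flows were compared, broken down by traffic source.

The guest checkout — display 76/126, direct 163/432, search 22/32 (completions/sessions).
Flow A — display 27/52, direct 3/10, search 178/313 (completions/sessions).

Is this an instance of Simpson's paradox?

Yes

Display: the guest checkout 76/126 = 60.3%, Flow A 27/52 = 51.9% → the guest checkout
Direct: the guest checkout 163/432 = 37.7%, Flow A 3/10 = 30.0% → the guest checkout
Search: the guest checkout 22/32 = 68.8%, Flow A 178/313 = 56.9% → the guest checkout
Overall: the guest checkout 261/590 = 44.2%, Flow A 208/375 = 55.5% → Flow A
The guest checkout wins each traffic group but Flow A wins overall — the comparison reverses. The guest checkout's sessions skew toward direct, which has a lower base rate.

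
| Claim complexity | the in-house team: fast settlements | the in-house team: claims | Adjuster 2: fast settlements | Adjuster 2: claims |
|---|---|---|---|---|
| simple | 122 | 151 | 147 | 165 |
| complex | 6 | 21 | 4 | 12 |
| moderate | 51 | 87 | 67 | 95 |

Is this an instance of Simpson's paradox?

No

Simple: the in-house team 122/151 = 80.8%, Adjuster 2 147/165 = 89.1% → Adjuster 2
Complex: the in-house team 6/21 = 28.6%, Adjuster 2 4/12 = 33.3% → Adjuster 2
Moderate: the in-house team 51/87 = 58.6%, Adjuster 2 67/95 = 70.5% → Adjuster 2
Overall: the in-house team 179/259 = 69.1%, Adjuster 2 218/272 = 80.1% → Adjuster 2
Adjuster 2 wins overall and in every claim group — no reversal.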